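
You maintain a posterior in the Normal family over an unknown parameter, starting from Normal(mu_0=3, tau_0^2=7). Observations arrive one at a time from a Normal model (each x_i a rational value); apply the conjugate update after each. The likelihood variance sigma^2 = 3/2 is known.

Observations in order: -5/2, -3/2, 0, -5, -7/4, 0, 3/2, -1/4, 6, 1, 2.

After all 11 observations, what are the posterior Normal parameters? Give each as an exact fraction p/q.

mu_0=2/157, tau_0^2=21/157

obs 1: x=-5/2 → posterior Normal(-26/17, 21/17)
obs 2: x=-3/2 → posterior Normal(-47/31, 21/31)
obs 3: x=0 → posterior Normal(-47/45, 7/15)
obs 4: x=-5 → posterior Normal(-117/59, 21/59)
obs 5: x=-7/4 → posterior Normal(-283/146, 21/73)
obs 6: x=0 → posterior Normal(-283/174, 7/29)
obs 7: x=3/2 → posterior Normal(-241/202, 21/101)
obs 8: x=-1/4 → posterior Normal(-124/115, 21/115)
obs 9: x=6 → posterior Normal(-40/129, 7/43)
obs 10: x=1 → posterior Normal(-2/11, 21/143)
obs 11: x=2 → posterior Normal(2/157, 21/157)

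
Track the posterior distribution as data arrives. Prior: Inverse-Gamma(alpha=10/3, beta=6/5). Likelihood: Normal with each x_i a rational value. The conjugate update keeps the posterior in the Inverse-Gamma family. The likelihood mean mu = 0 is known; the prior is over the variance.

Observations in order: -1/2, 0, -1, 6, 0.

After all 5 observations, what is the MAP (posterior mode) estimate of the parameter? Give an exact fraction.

obs 1: x=-1/2 → posterior Inverse-Gamma(23/6, 53/40)
obs 2: x=0 → posterior Inverse-Gamma(13/3, 53/40)
obs 3: x=-1 → posterior Inverse-Gamma(29/6, 73/40)
obs 4: x=6 → posterior Inverse-Gamma(16/3, 793/40)
obs 5: x=0 → posterior Inverse-Gamma(35/6, 793/40)

2379/820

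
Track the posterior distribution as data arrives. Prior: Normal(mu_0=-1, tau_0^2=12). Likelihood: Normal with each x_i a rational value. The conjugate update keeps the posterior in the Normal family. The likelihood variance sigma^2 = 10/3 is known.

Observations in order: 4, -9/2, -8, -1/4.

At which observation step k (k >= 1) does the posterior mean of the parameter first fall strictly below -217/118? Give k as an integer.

k = 3

obs 1: x=4 → posterior Normal(67/23, 60/23)
obs 2: x=-9/2 → posterior Normal(-14/41, 60/41)
obs 3: x=-8 → posterior Normal(-158/59, 60/59)
obs 4: x=-1/4 → posterior Normal(-325/154, 60/77)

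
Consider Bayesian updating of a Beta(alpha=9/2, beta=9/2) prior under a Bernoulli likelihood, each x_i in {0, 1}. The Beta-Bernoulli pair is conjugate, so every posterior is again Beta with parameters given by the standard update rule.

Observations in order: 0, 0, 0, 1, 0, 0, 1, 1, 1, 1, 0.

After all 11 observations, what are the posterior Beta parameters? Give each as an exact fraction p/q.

obs 1: x=0 → posterior Beta(9/2, 11/2)
obs 2: x=0 → posterior Beta(9/2, 13/2)
obs 3: x=0 → posterior Beta(9/2, 15/2)
obs 4: x=1 → posterior Beta(11/2, 15/2)
obs 5: x=0 → posterior Beta(11/2, 17/2)
obs 6: x=0 → posterior Beta(11/2, 19/2)
obs 7: x=1 → posterior Beta(13/2, 19/2)
obs 8: x=1 → posterior Beta(15/2, 19/2)
obs 9: x=1 → posterior Beta(17/2, 19/2)
obs 10: x=1 → posterior Beta(19/2, 19/2)
obs 11: x=0 → posterior Beta(19/2, 21/2)

alpha=19/2, beta=21/2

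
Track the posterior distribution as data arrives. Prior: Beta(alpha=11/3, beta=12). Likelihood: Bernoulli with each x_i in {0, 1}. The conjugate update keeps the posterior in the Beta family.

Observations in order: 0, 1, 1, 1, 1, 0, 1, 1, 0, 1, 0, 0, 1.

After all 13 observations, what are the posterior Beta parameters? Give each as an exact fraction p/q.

alpha=35/3, beta=17

obs 1: x=0 → posterior Beta(11/3, 13)
obs 2: x=1 → posterior Beta(14/3, 13)
obs 3: x=1 → posterior Beta(17/3, 13)
obs 4: x=1 → posterior Beta(20/3, 13)
obs 5: x=1 → posterior Beta(23/3, 13)
obs 6: x=0 → posterior Beta(23/3, 14)
obs 7: x=1 → posterior Beta(26/3, 14)
obs 8: x=1 → posterior Beta(29/3, 14)
obs 9: x=0 → posterior Beta(29/3, 15)
obs 10: x=1 → posterior Beta(32/3, 15)
obs 11: x=0 → posterior Beta(32/3, 16)
obs 12: x=0 → posterior Beta(32/3, 17)
obs 13: x=1 → posterior Beta(35/3, 17)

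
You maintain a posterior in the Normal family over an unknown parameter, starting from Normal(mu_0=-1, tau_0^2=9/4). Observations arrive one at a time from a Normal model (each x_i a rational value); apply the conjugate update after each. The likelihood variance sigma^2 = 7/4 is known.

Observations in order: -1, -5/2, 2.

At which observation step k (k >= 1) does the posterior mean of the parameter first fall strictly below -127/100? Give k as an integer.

obs 1: x=-1 → posterior Normal(-1, 63/64)
obs 2: x=-5/2 → posterior Normal(-77/50, 63/100)
obs 3: x=2 → posterior Normal(-41/68, 63/136)

k = 2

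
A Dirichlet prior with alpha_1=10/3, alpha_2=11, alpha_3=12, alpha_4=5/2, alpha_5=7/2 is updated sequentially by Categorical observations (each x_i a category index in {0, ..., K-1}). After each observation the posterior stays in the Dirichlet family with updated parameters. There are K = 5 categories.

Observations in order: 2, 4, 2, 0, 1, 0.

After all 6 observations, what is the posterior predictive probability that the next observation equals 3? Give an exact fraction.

obs 1: x=2 → posterior Dirichlet(10/3, 11, 13, 5/2, 7/2)
obs 2: x=4 → posterior Dirichlet(10/3, 11, 13, 5/2, 9/2)
obs 3: x=2 → posterior Dirichlet(10/3, 11, 14, 5/2, 9/2)
obs 4: x=0 → posterior Dirichlet(13/3, 11, 14, 5/2, 9/2)
obs 5: x=1 → posterior Dirichlet(13/3, 12, 14, 5/2, 9/2)
obs 6: x=0 → posterior Dirichlet(16/3, 12, 14, 5/2, 9/2)

3/46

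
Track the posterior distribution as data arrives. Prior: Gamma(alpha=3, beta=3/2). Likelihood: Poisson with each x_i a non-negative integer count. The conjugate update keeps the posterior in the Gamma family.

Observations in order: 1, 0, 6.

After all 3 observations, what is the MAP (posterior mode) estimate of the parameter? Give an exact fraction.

2

obs 1: x=1 → posterior Gamma(4, 5/2)
obs 2: x=0 → posterior Gamma(4, 7/2)
obs 3: x=6 → posterior Gamma(10, 9/2)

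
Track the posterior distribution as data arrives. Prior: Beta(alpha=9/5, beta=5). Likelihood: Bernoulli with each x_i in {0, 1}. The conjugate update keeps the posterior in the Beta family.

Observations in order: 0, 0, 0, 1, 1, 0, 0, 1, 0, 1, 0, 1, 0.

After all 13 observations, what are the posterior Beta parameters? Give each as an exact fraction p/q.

obs 1: x=0 → posterior Beta(9/5, 6)
obs 2: x=0 → posterior Beta(9/5, 7)
obs 3: x=0 → posterior Beta(9/5, 8)
obs 4: x=1 → posterior Beta(14/5, 8)
obs 5: x=1 → posterior Beta(19/5, 8)
obs 6: x=0 → posterior Beta(19/5, 9)
obs 7: x=0 → posterior Beta(19/5, 10)
obs 8: x=1 → posterior Beta(24/5, 10)
obs 9: x=0 → posterior Beta(24/5, 11)
obs 10: x=1 → posterior Beta(29/5, 11)
obs 11: x=0 → posterior Beta(29/5, 12)
obs 12: x=1 → posterior Beta(34/5, 12)
obs 13: x=0 → posterior Beta(34/5, 13)

alpha=34/5, beta=13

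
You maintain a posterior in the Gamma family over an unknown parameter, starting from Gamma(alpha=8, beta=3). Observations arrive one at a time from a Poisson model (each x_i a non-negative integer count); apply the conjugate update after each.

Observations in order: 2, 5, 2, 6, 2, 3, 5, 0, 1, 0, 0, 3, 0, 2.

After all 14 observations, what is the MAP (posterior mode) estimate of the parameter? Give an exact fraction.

obs 1: x=2 → posterior Gamma(10, 4)
obs 2: x=5 → posterior Gamma(15, 5)
obs 3: x=2 → posterior Gamma(17, 6)
obs 4: x=6 → posterior Gamma(23, 7)
obs 5: x=2 → posterior Gamma(25, 8)
obs 6: x=3 → posterior Gamma(28, 9)
obs 7: x=5 → posterior Gamma(33, 10)
obs 8: x=0 → posterior Gamma(33, 11)
obs 9: x=1 → posterior Gamma(34, 12)
obs 10: x=0 → posterior Gamma(34, 13)
obs 11: x=0 → posterior Gamma(34, 14)
obs 12: x=3 → posterior Gamma(37, 15)
obs 13: x=0 → posterior Gamma(37, 16)
obs 14: x=2 → posterior Gamma(39, 17)

38/17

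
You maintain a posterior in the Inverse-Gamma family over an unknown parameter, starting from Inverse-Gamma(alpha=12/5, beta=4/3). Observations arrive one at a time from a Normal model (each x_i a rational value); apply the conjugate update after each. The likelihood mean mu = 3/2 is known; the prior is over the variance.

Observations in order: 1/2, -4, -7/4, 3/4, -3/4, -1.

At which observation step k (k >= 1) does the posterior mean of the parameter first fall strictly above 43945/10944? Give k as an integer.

k = 2

obs 1: x=1/2 → posterior Inverse-Gamma(29/10, 11/6)
obs 2: x=-4 → posterior Inverse-Gamma(17/5, 407/24)
obs 3: x=-7/4 → posterior Inverse-Gamma(39/10, 2135/96)
obs 4: x=3/4 → posterior Inverse-Gamma(22/5, 1081/48)
obs 5: x=-3/4 → posterior Inverse-Gamma(49/10, 2405/96)
obs 6: x=-1 → posterior Inverse-Gamma(27/5, 2705/96)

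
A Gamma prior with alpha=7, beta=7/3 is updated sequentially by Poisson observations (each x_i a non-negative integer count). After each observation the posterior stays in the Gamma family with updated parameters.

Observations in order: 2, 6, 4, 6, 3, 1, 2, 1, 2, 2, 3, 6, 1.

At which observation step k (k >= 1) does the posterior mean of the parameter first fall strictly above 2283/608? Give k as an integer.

obs 1: x=2 → posterior Gamma(9, 10/3)
obs 2: x=6 → posterior Gamma(15, 13/3)
obs 3: x=4 → posterior Gamma(19, 16/3)
obs 4: x=6 → posterior Gamma(25, 19/3)
obs 5: x=3 → posterior Gamma(28, 22/3)
obs 6: x=1 → posterior Gamma(29, 25/3)
obs 7: x=2 → posterior Gamma(31, 28/3)
obs 8: x=1 → posterior Gamma(32, 31/3)
obs 9: x=2 → posterior Gamma(34, 34/3)
obs 10: x=2 → posterior Gamma(36, 37/3)
obs 11: x=3 → posterior Gamma(39, 40/3)
obs 12: x=6 → posterior Gamma(45, 43/3)
obs 13: x=1 → posterior Gamma(46, 46/3)

k = 4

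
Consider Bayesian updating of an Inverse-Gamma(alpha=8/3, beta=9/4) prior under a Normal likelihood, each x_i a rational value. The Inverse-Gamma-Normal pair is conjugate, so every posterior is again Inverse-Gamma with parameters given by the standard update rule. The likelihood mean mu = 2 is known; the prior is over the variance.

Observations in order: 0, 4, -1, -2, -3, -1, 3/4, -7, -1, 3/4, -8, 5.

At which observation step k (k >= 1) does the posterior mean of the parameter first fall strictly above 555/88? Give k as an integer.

k = 5

obs 1: x=0 → posterior Inverse-Gamma(19/6, 17/4)
obs 2: x=4 → posterior Inverse-Gamma(11/3, 25/4)
obs 3: x=-1 → posterior Inverse-Gamma(25/6, 43/4)
obs 4: x=-2 → posterior Inverse-Gamma(14/3, 75/4)
obs 5: x=-3 → posterior Inverse-Gamma(31/6, 125/4)
obs 6: x=-1 → posterior Inverse-Gamma(17/3, 143/4)
obs 7: x=3/4 → posterior Inverse-Gamma(37/6, 1169/32)
obs 8: x=-7 → posterior Inverse-Gamma(20/3, 2465/32)
obs 9: x=-1 → posterior Inverse-Gamma(43/6, 2609/32)
obs 10: x=3/4 → posterior Inverse-Gamma(23/3, 1317/16)
obs 11: x=-8 → posterior Inverse-Gamma(49/6, 2117/16)
obs 12: x=5 → posterior Inverse-Gamma(26/3, 2189/16)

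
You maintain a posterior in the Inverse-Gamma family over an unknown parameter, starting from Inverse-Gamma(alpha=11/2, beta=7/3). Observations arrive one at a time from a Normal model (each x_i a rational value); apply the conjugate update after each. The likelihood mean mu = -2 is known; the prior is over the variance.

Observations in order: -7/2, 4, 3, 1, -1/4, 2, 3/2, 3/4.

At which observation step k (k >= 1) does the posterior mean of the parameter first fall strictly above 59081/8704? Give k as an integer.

obs 1: x=-7/2 → posterior Inverse-Gamma(6, 83/24)
obs 2: x=4 → posterior Inverse-Gamma(13/2, 515/24)
obs 3: x=3 → posterior Inverse-Gamma(7, 815/24)
obs 4: x=1 → posterior Inverse-Gamma(15/2, 923/24)
obs 5: x=-1/4 → posterior Inverse-Gamma(8, 3839/96)
obs 6: x=2 → posterior Inverse-Gamma(17/2, 4607/96)
obs 7: x=3/2 → posterior Inverse-Gamma(9, 5195/96)
obs 8: x=3/4 → posterior Inverse-Gamma(19/2, 2779/48)

k = 8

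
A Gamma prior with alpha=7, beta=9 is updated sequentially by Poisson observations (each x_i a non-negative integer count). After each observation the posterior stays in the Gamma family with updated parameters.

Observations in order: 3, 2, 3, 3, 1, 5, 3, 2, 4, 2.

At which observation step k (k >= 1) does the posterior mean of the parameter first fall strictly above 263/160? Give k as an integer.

obs 1: x=3 → posterior Gamma(10, 10)
obs 2: x=2 → posterior Gamma(12, 11)
obs 3: x=3 → posterior Gamma(15, 12)
obs 4: x=3 → posterior Gamma(18, 13)
obs 5: x=1 → posterior Gamma(19, 14)
obs 6: x=5 → posterior Gamma(24, 15)
obs 7: x=3 → posterior Gamma(27, 16)
obs 8: x=2 → posterior Gamma(29, 17)
obs 9: x=4 → posterior Gamma(33, 18)
obs 10: x=2 → posterior Gamma(35, 19)

k = 7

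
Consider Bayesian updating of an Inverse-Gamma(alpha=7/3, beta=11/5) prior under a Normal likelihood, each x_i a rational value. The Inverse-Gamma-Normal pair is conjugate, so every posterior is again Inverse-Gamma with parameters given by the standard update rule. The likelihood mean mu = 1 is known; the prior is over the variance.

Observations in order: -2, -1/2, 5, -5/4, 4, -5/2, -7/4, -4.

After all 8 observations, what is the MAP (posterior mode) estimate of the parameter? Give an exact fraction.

10863/1760

obs 1: x=-2 → posterior Inverse-Gamma(17/6, 67/10)
obs 2: x=-1/2 → posterior Inverse-Gamma(10/3, 313/40)
obs 3: x=5 → posterior Inverse-Gamma(23/6, 633/40)
obs 4: x=-5/4 → posterior Inverse-Gamma(13/3, 2937/160)
obs 5: x=4 → posterior Inverse-Gamma(29/6, 3657/160)
obs 6: x=-5/2 → posterior Inverse-Gamma(16/3, 4637/160)
obs 7: x=-7/4 → posterior Inverse-Gamma(35/6, 2621/80)
obs 8: x=-4 → posterior Inverse-Gamma(19/3, 3621/80)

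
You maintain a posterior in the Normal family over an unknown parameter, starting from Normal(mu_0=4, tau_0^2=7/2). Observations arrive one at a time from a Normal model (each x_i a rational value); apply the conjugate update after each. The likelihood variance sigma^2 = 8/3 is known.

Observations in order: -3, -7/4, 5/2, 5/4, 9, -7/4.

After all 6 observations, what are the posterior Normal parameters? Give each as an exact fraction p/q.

obs 1: x=-3 → posterior Normal(1/37, 56/37)
obs 2: x=-7/4 → posterior Normal(-143/232, 28/29)
obs 3: x=5/2 → posterior Normal(67/316, 56/79)
obs 4: x=5/4 → posterior Normal(43/100, 14/25)
obs 5: x=9 → posterior Normal(232/121, 56/121)
obs 6: x=-7/4 → posterior Normal(11/8, 28/71)

mu_0=11/8, tau_0^2=28/71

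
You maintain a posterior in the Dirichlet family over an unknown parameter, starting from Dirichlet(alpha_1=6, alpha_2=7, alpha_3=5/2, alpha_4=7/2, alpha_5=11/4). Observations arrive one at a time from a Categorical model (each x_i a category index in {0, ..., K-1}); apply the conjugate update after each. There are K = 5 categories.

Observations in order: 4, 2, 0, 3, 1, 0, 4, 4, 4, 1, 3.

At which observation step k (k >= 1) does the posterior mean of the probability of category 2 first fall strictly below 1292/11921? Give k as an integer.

obs 1: x=4 → posterior Dirichlet(6, 7, 5/2, 7/2, 15/4)
obs 2: x=2 → posterior Dirichlet(6, 7, 7/2, 7/2, 15/4)
obs 3: x=0 → posterior Dirichlet(7, 7, 7/2, 7/2, 15/4)
obs 4: x=3 → posterior Dirichlet(7, 7, 7/2, 9/2, 15/4)
obs 5: x=1 → posterior Dirichlet(7, 8, 7/2, 9/2, 15/4)
obs 6: x=0 → posterior Dirichlet(8, 8, 7/2, 9/2, 15/4)
obs 7: x=4 → posterior Dirichlet(8, 8, 7/2, 9/2, 19/4)
obs 8: x=4 → posterior Dirichlet(8, 8, 7/2, 9/2, 23/4)
obs 9: x=4 → posterior Dirichlet(8, 8, 7/2, 9/2, 27/4)
obs 10: x=1 → posterior Dirichlet(8, 9, 7/2, 9/2, 27/4)
obs 11: x=3 → posterior Dirichlet(8, 9, 7/2, 11/2, 27/4)

k = 11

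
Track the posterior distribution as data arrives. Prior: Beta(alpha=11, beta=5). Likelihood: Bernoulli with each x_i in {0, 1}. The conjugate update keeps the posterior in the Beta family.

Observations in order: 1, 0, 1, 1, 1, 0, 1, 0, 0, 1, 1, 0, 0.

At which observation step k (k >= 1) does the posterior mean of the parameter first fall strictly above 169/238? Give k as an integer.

obs 1: x=1 → posterior Beta(12, 5)
obs 2: x=0 → posterior Beta(12, 6)
obs 3: x=1 → posterior Beta(13, 6)
obs 4: x=1 → posterior Beta(14, 6)
obs 5: x=1 → posterior Beta(15, 6)
obs 6: x=0 → posterior Beta(15, 7)
obs 7: x=1 → posterior Beta(16, 7)
obs 8: x=0 → posterior Beta(16, 8)
obs 9: x=0 → posterior Beta(16, 9)
obs 10: x=1 → posterior Beta(17, 9)
obs 11: x=1 → posterior Beta(18, 9)
obs 12: x=0 → posterior Beta(18, 10)
obs 13: x=0 → posterior Beta(18, 11)

k = 5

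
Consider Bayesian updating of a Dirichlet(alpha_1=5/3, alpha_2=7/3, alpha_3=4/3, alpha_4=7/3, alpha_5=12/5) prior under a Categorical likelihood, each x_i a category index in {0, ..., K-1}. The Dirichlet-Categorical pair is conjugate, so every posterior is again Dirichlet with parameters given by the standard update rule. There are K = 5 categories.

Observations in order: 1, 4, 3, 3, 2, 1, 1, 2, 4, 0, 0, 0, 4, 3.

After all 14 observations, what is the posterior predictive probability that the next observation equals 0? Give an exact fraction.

70/361

obs 1: x=1 → posterior Dirichlet(5/3, 10/3, 4/3, 7/3, 12/5)
obs 2: x=4 → posterior Dirichlet(5/3, 10/3, 4/3, 7/3, 17/5)
obs 3: x=3 → posterior Dirichlet(5/3, 10/3, 4/3, 10/3, 17/5)
obs 4: x=3 → posterior Dirichlet(5/3, 10/3, 4/3, 13/3, 17/5)
obs 5: x=2 → posterior Dirichlet(5/3, 10/3, 7/3, 13/3, 17/5)
obs 6: x=1 → posterior Dirichlet(5/3, 13/3, 7/3, 13/3, 17/5)
obs 7: x=1 → posterior Dirichlet(5/3, 16/3, 7/3, 13/3, 17/5)
obs 8: x=2 → posterior Dirichlet(5/3, 16/3, 10/3, 13/3, 17/5)
obs 9: x=4 → posterior Dirichlet(5/3, 16/3, 10/3, 13/3, 22/5)
obs 10: x=0 → posterior Dirichlet(8/3, 16/3, 10/3, 13/3, 22/5)
obs 11: x=0 → posterior Dirichlet(11/3, 16/3, 10/3, 13/3, 22/5)
obs 12: x=0 → posterior Dirichlet(14/3, 16/3, 10/3, 13/3, 22/5)
obs 13: x=4 → posterior Dirichlet(14/3, 16/3, 10/3, 13/3, 27/5)
obs 14: x=3 → posterior Dirichlet(14/3, 16/3, 10/3, 16/3, 27/5)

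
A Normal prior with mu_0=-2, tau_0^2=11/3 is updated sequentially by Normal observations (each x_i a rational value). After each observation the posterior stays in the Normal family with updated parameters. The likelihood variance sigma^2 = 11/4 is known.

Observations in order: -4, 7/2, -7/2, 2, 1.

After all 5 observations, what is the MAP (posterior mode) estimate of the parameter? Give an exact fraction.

obs 1: x=-4 → posterior Normal(-22/7, 11/7)
obs 2: x=7/2 → posterior Normal(-8/11, 1)
obs 3: x=-7/2 → posterior Normal(-22/15, 11/15)
obs 4: x=2 → posterior Normal(-14/19, 11/19)
obs 5: x=1 → posterior Normal(-10/23, 11/23)

-10/23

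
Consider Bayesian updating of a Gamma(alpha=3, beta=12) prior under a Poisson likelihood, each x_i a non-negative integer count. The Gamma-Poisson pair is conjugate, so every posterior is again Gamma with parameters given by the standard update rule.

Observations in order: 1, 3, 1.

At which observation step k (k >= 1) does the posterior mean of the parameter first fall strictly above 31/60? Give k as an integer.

obs 1: x=1 → posterior Gamma(4, 13)
obs 2: x=3 → posterior Gamma(7, 14)
obs 3: x=1 → posterior Gamma(8, 15)

k = 3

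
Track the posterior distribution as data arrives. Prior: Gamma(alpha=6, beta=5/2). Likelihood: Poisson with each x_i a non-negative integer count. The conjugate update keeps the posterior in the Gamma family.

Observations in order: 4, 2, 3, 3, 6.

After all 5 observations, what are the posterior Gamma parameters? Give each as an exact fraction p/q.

alpha=24, beta=15/2

obs 1: x=4 → posterior Gamma(10, 7/2)
obs 2: x=2 → posterior Gamma(12, 9/2)
obs 3: x=3 → posterior Gamma(15, 11/2)
obs 4: x=3 → posterior Gamma(18, 13/2)
obs 5: x=6 → posterior Gamma(24, 15/2)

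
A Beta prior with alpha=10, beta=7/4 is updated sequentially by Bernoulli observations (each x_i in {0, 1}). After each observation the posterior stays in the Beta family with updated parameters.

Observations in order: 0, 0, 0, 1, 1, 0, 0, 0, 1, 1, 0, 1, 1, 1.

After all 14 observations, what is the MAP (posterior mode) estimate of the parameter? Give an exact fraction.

64/95

obs 1: x=0 → posterior Beta(10, 11/4)
obs 2: x=0 → posterior Beta(10, 15/4)
obs 3: x=0 → posterior Beta(10, 19/4)
obs 4: x=1 → posterior Beta(11, 19/4)
obs 5: x=1 → posterior Beta(12, 19/4)
obs 6: x=0 → posterior Beta(12, 23/4)
obs 7: x=0 → posterior Beta(12, 27/4)
obs 8: x=0 → posterior Beta(12, 31/4)
obs 9: x=1 → posterior Beta(13, 31/4)
obs 10: x=1 → posterior Beta(14, 31/4)
obs 11: x=0 → posterior Beta(14, 35/4)
obs 12: x=1 → posterior Beta(15, 35/4)
obs 13: x=1 → posterior Beta(16, 35/4)
obs 14: x=1 → posterior Beta(17, 35/4)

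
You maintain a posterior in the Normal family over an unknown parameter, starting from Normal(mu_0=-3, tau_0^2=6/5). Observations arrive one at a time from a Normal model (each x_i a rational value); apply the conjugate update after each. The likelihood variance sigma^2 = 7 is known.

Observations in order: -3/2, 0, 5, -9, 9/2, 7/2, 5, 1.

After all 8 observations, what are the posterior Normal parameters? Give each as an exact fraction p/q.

obs 1: x=-3/2 → posterior Normal(-114/41, 42/41)
obs 2: x=0 → posterior Normal(-114/47, 42/47)
obs 3: x=5 → posterior Normal(-84/53, 42/53)
obs 4: x=-9 → posterior Normal(-138/59, 42/59)
obs 5: x=9/2 → posterior Normal(-111/65, 42/65)
obs 6: x=7/2 → posterior Normal(-90/71, 42/71)
obs 7: x=5 → posterior Normal(-60/77, 6/11)
obs 8: x=1 → posterior Normal(-54/83, 42/83)

mu_0=-54/83, tau_0^2=42/83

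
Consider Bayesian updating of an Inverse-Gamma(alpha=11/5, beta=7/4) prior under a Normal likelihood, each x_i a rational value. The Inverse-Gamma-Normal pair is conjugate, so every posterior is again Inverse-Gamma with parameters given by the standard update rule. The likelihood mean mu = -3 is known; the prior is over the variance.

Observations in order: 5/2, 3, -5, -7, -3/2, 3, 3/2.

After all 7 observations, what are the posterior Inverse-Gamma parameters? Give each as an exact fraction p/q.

obs 1: x=5/2 → posterior Inverse-Gamma(27/10, 135/8)
obs 2: x=3 → posterior Inverse-Gamma(16/5, 279/8)
obs 3: x=-5 → posterior Inverse-Gamma(37/10, 295/8)
obs 4: x=-7 → posterior Inverse-Gamma(21/5, 359/8)
obs 5: x=-3/2 → posterior Inverse-Gamma(47/10, 46)
obs 6: x=3 → posterior Inverse-Gamma(26/5, 64)
obs 7: x=3/2 → posterior Inverse-Gamma(57/10, 593/8)

alpha=57/10, beta=593/8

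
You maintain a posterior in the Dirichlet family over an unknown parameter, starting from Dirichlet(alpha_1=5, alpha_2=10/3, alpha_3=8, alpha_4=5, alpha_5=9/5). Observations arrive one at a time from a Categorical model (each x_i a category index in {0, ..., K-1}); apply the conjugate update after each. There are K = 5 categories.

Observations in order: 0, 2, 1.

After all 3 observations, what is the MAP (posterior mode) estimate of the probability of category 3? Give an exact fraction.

obs 1: x=0 → posterior Dirichlet(6, 10/3, 8, 5, 9/5)
obs 2: x=2 → posterior Dirichlet(6, 10/3, 9, 5, 9/5)
obs 3: x=1 → posterior Dirichlet(6, 13/3, 9, 5, 9/5)

60/317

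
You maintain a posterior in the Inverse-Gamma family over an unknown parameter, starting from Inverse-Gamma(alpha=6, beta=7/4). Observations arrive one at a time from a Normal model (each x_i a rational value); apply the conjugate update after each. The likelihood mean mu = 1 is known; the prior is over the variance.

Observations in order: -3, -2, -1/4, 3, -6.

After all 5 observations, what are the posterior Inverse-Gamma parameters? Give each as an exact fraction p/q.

obs 1: x=-3 → posterior Inverse-Gamma(13/2, 39/4)
obs 2: x=-2 → posterior Inverse-Gamma(7, 57/4)
obs 3: x=-1/4 → posterior Inverse-Gamma(15/2, 481/32)
obs 4: x=3 → posterior Inverse-Gamma(8, 545/32)
obs 5: x=-6 → posterior Inverse-Gamma(17/2, 1329/32)

alpha=17/2, beta=1329/32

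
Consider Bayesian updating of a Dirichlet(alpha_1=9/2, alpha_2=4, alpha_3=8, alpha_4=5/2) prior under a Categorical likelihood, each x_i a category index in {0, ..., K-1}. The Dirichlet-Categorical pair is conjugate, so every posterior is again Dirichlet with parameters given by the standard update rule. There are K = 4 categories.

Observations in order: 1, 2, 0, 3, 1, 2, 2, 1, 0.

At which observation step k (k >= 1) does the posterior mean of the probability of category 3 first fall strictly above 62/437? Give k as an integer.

k = 4

obs 1: x=1 → posterior Dirichlet(9/2, 5, 8, 5/2)
obs 2: x=2 → posterior Dirichlet(9/2, 5, 9, 5/2)
obs 3: x=0 → posterior Dirichlet(11/2, 5, 9, 5/2)
obs 4: x=3 → posterior Dirichlet(11/2, 5, 9, 7/2)
obs 5: x=1 → posterior Dirichlet(11/2, 6, 9, 7/2)
obs 6: x=2 → posterior Dirichlet(11/2, 6, 10, 7/2)
obs 7: x=2 → posterior Dirichlet(11/2, 6, 11, 7/2)
obs 8: x=1 → posterior Dirichlet(11/2, 7, 11, 7/2)
obs 9: x=0 → posterior Dirichlet(13/2, 7, 11, 7/2)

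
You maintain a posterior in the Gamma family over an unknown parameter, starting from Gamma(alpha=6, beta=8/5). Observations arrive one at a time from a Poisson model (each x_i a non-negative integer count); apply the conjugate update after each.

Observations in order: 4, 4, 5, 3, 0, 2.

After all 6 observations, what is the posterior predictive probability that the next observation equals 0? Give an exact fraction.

obs 1: x=4 → posterior Gamma(10, 13/5)
obs 2: x=4 → posterior Gamma(14, 18/5)
obs 3: x=5 → posterior Gamma(19, 23/5)
obs 4: x=3 → posterior Gamma(22, 28/5)
obs 5: x=0 → posterior Gamma(22, 33/5)
obs 6: x=2 → posterior Gamma(24, 38/5)

82187603825523214603738912597460647936/1596772093453535767288998989560362112801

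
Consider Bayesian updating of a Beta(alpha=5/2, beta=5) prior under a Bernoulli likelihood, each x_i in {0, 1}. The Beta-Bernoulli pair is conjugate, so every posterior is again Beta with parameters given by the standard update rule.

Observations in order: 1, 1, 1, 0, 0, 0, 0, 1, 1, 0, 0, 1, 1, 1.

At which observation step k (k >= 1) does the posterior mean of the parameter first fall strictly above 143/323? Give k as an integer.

obs 1: x=1 → posterior Beta(7/2, 5)
obs 2: x=1 → posterior Beta(9/2, 5)
obs 3: x=1 → posterior Beta(11/2, 5)
obs 4: x=0 → posterior Beta(11/2, 6)
obs 5: x=0 → posterior Beta(11/2, 7)
obs 6: x=0 → posterior Beta(11/2, 8)
obs 7: x=0 → posterior Beta(11/2, 9)
obs 8: x=1 → posterior Beta(13/2, 9)
obs 9: x=1 → posterior Beta(15/2, 9)
obs 10: x=0 → posterior Beta(15/2, 10)
obs 11: x=0 → posterior Beta(15/2, 11)
obs 12: x=1 → posterior Beta(17/2, 11)
obs 13: x=1 → posterior Beta(19/2, 11)
obs 14: x=1 → posterior Beta(21/2, 11)

k = 2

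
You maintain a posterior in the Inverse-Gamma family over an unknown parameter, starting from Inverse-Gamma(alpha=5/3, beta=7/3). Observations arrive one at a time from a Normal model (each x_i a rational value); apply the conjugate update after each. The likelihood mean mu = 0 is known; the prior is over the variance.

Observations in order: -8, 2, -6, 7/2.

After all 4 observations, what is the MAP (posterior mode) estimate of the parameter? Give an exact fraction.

obs 1: x=-8 → posterior Inverse-Gamma(13/6, 103/3)
obs 2: x=2 → posterior Inverse-Gamma(8/3, 109/3)
obs 3: x=-6 → posterior Inverse-Gamma(19/6, 163/3)
obs 4: x=7/2 → posterior Inverse-Gamma(11/3, 1451/24)

1451/112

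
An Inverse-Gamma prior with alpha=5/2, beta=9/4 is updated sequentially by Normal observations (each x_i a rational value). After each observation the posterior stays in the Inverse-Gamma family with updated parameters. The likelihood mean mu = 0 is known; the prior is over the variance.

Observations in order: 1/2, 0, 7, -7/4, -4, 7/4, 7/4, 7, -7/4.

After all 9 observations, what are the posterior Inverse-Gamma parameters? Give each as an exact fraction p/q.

obs 1: x=1/2 → posterior Inverse-Gamma(3, 19/8)
obs 2: x=0 → posterior Inverse-Gamma(7/2, 19/8)
obs 3: x=7 → posterior Inverse-Gamma(4, 215/8)
obs 4: x=-7/4 → posterior Inverse-Gamma(9/2, 909/32)
obs 5: x=-4 → posterior Inverse-Gamma(5, 1165/32)
obs 6: x=7/4 → posterior Inverse-Gamma(11/2, 607/16)
obs 7: x=7/4 → posterior Inverse-Gamma(6, 1263/32)
obs 8: x=7 → posterior Inverse-Gamma(13/2, 2047/32)
obs 9: x=-7/4 → posterior Inverse-Gamma(7, 131/2)

alpha=7, beta=131/2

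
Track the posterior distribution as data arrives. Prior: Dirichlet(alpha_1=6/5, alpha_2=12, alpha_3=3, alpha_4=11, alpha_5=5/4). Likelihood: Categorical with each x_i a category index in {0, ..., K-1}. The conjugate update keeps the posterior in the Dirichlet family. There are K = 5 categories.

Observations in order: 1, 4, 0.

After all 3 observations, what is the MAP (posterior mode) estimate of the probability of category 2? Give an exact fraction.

40/529

obs 1: x=1 → posterior Dirichlet(6/5, 13, 3, 11, 5/4)
obs 2: x=4 → posterior Dirichlet(6/5, 13, 3, 11, 9/4)
obs 3: x=0 → posterior Dirichlet(11/5, 13, 3, 11, 9/4)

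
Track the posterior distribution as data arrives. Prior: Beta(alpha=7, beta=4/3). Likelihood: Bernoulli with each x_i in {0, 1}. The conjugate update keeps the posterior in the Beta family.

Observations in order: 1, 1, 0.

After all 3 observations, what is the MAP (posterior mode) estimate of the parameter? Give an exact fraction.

6/7

obs 1: x=1 → posterior Beta(8, 4/3)
obs 2: x=1 → posterior Beta(9, 4/3)
obs 3: x=0 → posterior Beta(9, 7/3)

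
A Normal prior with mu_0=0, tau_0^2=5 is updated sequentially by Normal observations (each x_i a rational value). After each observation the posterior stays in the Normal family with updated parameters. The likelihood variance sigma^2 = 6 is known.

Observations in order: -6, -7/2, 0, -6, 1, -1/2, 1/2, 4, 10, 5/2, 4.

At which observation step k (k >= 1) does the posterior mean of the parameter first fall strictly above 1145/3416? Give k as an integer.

k = 11

obs 1: x=-6 → posterior Normal(-30/11, 30/11)
obs 2: x=-7/2 → posterior Normal(-95/32, 15/8)
obs 3: x=0 → posterior Normal(-95/42, 10/7)
obs 4: x=-6 → posterior Normal(-155/52, 15/13)
obs 5: x=1 → posterior Normal(-145/62, 30/31)
obs 6: x=-1/2 → posterior Normal(-25/12, 5/6)
obs 7: x=1/2 → posterior Normal(-145/82, 30/41)
obs 8: x=4 → posterior Normal(-105/92, 15/23)
obs 9: x=10 → posterior Normal(-5/102, 10/17)
obs 10: x=5/2 → posterior Normal(5/28, 15/28)
obs 11: x=4 → posterior Normal(30/61, 30/61)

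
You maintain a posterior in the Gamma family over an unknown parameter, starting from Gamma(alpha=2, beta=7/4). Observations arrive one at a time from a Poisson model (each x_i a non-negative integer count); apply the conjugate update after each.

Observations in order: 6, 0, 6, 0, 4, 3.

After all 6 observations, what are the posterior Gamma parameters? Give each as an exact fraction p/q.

obs 1: x=6 → posterior Gamma(8, 11/4)
obs 2: x=0 → posterior Gamma(8, 15/4)
obs 3: x=6 → posterior Gamma(14, 19/4)
obs 4: x=0 → posterior Gamma(14, 23/4)
obs 5: x=4 → posterior Gamma(18, 27/4)
obs 6: x=3 → posterior Gamma(21, 31/4)

alpha=21, beta=31/4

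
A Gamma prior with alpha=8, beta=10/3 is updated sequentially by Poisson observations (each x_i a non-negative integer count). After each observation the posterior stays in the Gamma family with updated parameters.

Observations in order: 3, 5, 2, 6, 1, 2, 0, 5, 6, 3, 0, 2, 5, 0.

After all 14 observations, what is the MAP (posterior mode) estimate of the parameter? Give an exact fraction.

141/52

obs 1: x=3 → posterior Gamma(11, 13/3)
obs 2: x=5 → posterior Gamma(16, 16/3)
obs 3: x=2 → posterior Gamma(18, 19/3)
obs 4: x=6 → posterior Gamma(24, 22/3)
obs 5: x=1 → posterior Gamma(25, 25/3)
obs 6: x=2 → posterior Gamma(27, 28/3)
obs 7: x=0 → posterior Gamma(27, 31/3)
obs 8: x=5 → posterior Gamma(32, 34/3)
obs 9: x=6 → posterior Gamma(38, 37/3)
obs 10: x=3 → posterior Gamma(41, 40/3)
obs 11: x=0 → posterior Gamma(41, 43/3)
obs 12: x=2 → posterior Gamma(43, 46/3)
obs 13: x=5 → posterior Gamma(48, 49/3)
obs 14: x=0 → posterior Gamma(48, 52/3)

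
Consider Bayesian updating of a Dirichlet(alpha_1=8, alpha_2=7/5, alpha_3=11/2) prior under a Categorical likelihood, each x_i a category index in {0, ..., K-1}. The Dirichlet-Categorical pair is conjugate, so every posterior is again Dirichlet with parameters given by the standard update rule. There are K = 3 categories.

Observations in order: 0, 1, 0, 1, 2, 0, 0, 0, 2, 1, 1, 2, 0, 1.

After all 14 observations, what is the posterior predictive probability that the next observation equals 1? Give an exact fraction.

64/289

obs 1: x=0 → posterior Dirichlet(9, 7/5, 11/2)
obs 2: x=1 → posterior Dirichlet(9, 12/5, 11/2)
obs 3: x=0 → posterior Dirichlet(10, 12/5, 11/2)
obs 4: x=1 → posterior Dirichlet(10, 17/5, 11/2)
obs 5: x=2 → posterior Dirichlet(10, 17/5, 13/2)
obs 6: x=0 → posterior Dirichlet(11, 17/5, 13/2)
obs 7: x=0 → posterior Dirichlet(12, 17/5, 13/2)
obs 8: x=0 → posterior Dirichlet(13, 17/5, 13/2)
obs 9: x=2 → posterior Dirichlet(13, 17/5, 15/2)
obs 10: x=1 → posterior Dirichlet(13, 22/5, 15/2)
obs 11: x=1 → posterior Dirichlet(13, 27/5, 15/2)
obs 12: x=2 → posterior Dirichlet(13, 27/5, 17/2)
obs 13: x=0 → posterior Dirichlet(14, 27/5, 17/2)
obs 14: x=1 → posterior Dirichlet(14, 32/5, 17/2)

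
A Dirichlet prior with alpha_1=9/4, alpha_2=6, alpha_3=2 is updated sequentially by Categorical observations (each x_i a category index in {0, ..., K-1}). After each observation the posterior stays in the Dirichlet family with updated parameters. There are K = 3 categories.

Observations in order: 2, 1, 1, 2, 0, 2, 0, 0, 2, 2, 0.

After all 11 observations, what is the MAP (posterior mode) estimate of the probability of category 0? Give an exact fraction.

obs 1: x=2 → posterior Dirichlet(9/4, 6, 3)
obs 2: x=1 → posterior Dirichlet(9/4, 7, 3)
obs 3: x=1 → posterior Dirichlet(9/4, 8, 3)
obs 4: x=2 → posterior Dirichlet(9/4, 8, 4)
obs 5: x=0 → posterior Dirichlet(13/4, 8, 4)
obs 6: x=2 → posterior Dirichlet(13/4, 8, 5)
obs 7: x=0 → posterior Dirichlet(17/4, 8, 5)
obs 8: x=0 → posterior Dirichlet(21/4, 8, 5)
obs 9: x=2 → posterior Dirichlet(21/4, 8, 6)
obs 10: x=2 → posterior Dirichlet(21/4, 8, 7)
obs 11: x=0 → posterior Dirichlet(25/4, 8, 7)

21/73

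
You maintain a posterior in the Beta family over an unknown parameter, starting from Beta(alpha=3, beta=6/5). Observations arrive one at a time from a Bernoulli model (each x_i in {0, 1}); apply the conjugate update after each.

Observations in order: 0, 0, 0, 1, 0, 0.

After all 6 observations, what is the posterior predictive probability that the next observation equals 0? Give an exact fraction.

obs 1: x=0 → posterior Beta(3, 11/5)
obs 2: x=0 → posterior Beta(3, 16/5)
obs 3: x=0 → posterior Beta(3, 21/5)
obs 4: x=1 → posterior Beta(4, 21/5)
obs 5: x=0 → posterior Beta(4, 26/5)
obs 6: x=0 → posterior Beta(4, 31/5)

31/51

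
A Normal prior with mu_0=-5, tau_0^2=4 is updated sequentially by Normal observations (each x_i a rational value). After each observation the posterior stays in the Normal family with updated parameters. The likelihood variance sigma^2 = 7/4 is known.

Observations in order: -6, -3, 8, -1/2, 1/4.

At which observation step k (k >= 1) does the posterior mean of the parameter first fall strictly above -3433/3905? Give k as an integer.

obs 1: x=-6 → posterior Normal(-131/23, 28/23)
obs 2: x=-3 → posterior Normal(-179/39, 28/39)
obs 3: x=8 → posterior Normal(-51/55, 28/55)
obs 4: x=-1/2 → posterior Normal(-59/71, 28/71)
obs 5: x=1/4 → posterior Normal(-55/87, 28/87)

k = 4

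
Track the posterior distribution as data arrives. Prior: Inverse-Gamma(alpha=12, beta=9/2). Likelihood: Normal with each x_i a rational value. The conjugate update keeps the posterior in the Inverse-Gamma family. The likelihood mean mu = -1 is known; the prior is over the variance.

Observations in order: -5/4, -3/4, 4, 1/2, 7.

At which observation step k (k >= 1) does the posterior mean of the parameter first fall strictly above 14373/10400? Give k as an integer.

obs 1: x=-5/4 → posterior Inverse-Gamma(25/2, 145/32)
obs 2: x=-3/4 → posterior Inverse-Gamma(13, 73/16)
obs 3: x=4 → posterior Inverse-Gamma(27/2, 273/16)
obs 4: x=1/2 → posterior Inverse-Gamma(14, 291/16)
obs 5: x=7 → posterior Inverse-Gamma(29/2, 803/16)

k = 4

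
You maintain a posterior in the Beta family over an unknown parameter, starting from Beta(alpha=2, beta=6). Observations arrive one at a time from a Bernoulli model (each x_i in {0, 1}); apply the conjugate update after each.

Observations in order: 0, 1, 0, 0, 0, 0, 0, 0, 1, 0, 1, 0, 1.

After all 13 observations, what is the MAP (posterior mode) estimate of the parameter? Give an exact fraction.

5/19

obs 1: x=0 → posterior Beta(2, 7)
obs 2: x=1 → posterior Beta(3, 7)
obs 3: x=0 → posterior Beta(3, 8)
obs 4: x=0 → posterior Beta(3, 9)
obs 5: x=0 → posterior Beta(3, 10)
obs 6: x=0 → posterior Beta(3, 11)
obs 7: x=0 → posterior Beta(3, 12)
obs 8: x=0 → posterior Beta(3, 13)
obs 9: x=1 → posterior Beta(4, 13)
obs 10: x=0 → posterior Beta(4, 14)
obs 11: x=1 → posterior Beta(5, 14)
obs 12: x=0 → posterior Beta(5, 15)
obs 13: x=1 → posterior Beta(6, 15)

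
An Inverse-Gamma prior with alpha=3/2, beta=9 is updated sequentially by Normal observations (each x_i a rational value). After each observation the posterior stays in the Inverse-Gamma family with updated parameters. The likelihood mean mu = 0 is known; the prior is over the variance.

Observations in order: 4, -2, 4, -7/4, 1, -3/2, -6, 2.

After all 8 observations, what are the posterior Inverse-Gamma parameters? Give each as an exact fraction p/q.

obs 1: x=4 → posterior Inverse-Gamma(2, 17)
obs 2: x=-2 → posterior Inverse-Gamma(5/2, 19)
obs 3: x=4 → posterior Inverse-Gamma(3, 27)
obs 4: x=-7/4 → posterior Inverse-Gamma(7/2, 913/32)
obs 5: x=1 → posterior Inverse-Gamma(4, 929/32)
obs 6: x=-3/2 → posterior Inverse-Gamma(9/2, 965/32)
obs 7: x=-6 → posterior Inverse-Gamma(5, 1541/32)
obs 8: x=2 → posterior Inverse-Gamma(11/2, 1605/32)

alpha=11/2, beta=1605/32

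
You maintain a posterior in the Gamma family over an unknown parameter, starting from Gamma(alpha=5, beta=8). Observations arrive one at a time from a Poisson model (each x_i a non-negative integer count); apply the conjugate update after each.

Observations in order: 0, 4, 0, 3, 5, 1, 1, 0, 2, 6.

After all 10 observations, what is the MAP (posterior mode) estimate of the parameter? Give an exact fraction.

13/9

obs 1: x=0 → posterior Gamma(5, 9)
obs 2: x=4 → posterior Gamma(9, 10)
obs 3: x=0 → posterior Gamma(9, 11)
obs 4: x=3 → posterior Gamma(12, 12)
obs 5: x=5 → posterior Gamma(17, 13)
obs 6: x=1 → posterior Gamma(18, 14)
obs 7: x=1 → posterior Gamma(19, 15)
obs 8: x=0 → posterior Gamma(19, 16)
obs 9: x=2 → posterior Gamma(21, 17)
obs 10: x=6 → posterior Gamma(27, 18)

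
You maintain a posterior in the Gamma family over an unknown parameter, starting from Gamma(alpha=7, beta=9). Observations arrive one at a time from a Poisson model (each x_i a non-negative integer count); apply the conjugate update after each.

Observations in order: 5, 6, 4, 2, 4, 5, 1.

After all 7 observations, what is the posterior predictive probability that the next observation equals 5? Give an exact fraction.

obs 1: x=5 → posterior Gamma(12, 10)
obs 2: x=6 → posterior Gamma(18, 11)
obs 3: x=4 → posterior Gamma(22, 12)
obs 4: x=2 → posterior Gamma(24, 13)
obs 5: x=4 → posterior Gamma(28, 14)
obs 6: x=5 → posterior Gamma(33, 15)
obs 7: x=1 → posterior Gamma(34, 16)

2572077354421153042488217256711779382131163136/57155629504430816618802078994918975878812205409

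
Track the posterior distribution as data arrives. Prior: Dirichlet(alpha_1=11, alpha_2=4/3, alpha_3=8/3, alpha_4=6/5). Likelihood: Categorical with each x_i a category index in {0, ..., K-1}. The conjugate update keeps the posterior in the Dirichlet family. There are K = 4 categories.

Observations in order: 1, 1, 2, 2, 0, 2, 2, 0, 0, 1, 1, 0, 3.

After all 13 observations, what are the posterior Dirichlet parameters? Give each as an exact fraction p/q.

alpha_1=15, alpha_2=16/3, alpha_3=20/3, alpha_4=11/5

obs 1: x=1 → posterior Dirichlet(11, 7/3, 8/3, 6/5)
obs 2: x=1 → posterior Dirichlet(11, 10/3, 8/3, 6/5)
obs 3: x=2 → posterior Dirichlet(11, 10/3, 11/3, 6/5)
obs 4: x=2 → posterior Dirichlet(11, 10/3, 14/3, 6/5)
obs 5: x=0 → posterior Dirichlet(12, 10/3, 14/3, 6/5)
obs 6: x=2 → posterior Dirichlet(12, 10/3, 17/3, 6/5)
obs 7: x=2 → posterior Dirichlet(12, 10/3, 20/3, 6/5)
obs 8: x=0 → posterior Dirichlet(13, 10/3, 20/3, 6/5)
obs 9: x=0 → posterior Dirichlet(14, 10/3, 20/3, 6/5)
obs 10: x=1 → posterior Dirichlet(14, 13/3, 20/3, 6/5)
obs 11: x=1 → posterior Dirichlet(14, 16/3, 20/3, 6/5)
obs 12: x=0 → posterior Dirichlet(15, 16/3, 20/3, 6/5)
obs 13: x=3 → posterior Dirichlet(15, 16/3, 20/3, 11/5)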